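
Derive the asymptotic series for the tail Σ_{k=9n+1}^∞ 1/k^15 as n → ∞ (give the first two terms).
Σ_{k>9n} 1/k^15 = 1/(14 · (9n)^14) − 1/(2 · (9n)^15) + O(1/(9n)^16)

Compare to the integral: ∫_{9n}^∞ x^(−15) dx = [−x^(−14)/14]_{9n}^∞ = 1/((15−1)·(9n)^14). The Euler-Maclaurin correction adds −f(9n)/2 = −1/(2·(9n)^15). Euler-Maclaurin then gives
  Σ_{k>9n} 1/k^15 = ∫_{9n}^∞ dx/x^15 − 1/(2·(9n)^15) + O(1/(9n)^16).
(Equivalently this is ζ(15) − Σ_{k≤9n} 1/k^15.)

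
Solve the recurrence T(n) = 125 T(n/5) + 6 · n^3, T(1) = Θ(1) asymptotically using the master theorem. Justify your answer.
T(n) = Θ(n^3 log n)

log_5 125 = 3, and f(n) = 6 · n^3 = Θ(n^(log_5 125)). This is Case 2 of the master theorem: T(n) = Θ(f(n) · log n) = Θ(n^3 log n).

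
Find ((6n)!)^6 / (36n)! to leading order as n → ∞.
((6n)!)^6/(36n)! ~ ((2π·6n)^(5/2) / sqrt(6)) · 6^(−6·6n)  →  0

Write N = 6n. Stirling: N! ~ sqrt(2π N)(N/e)^N and (6N)! ~ sqrt(2π·6N)·(6N/e)^(6N).
  (N!)^6/(6N)! ~ (2π N)^(6/2) (N/e)^(6N) / [sqrt(2π·6N) (6N/e)^(6N)]
     = (2π N)^(6/2) / sqrt(2π·6N) · (N/(6N))^(6N)
     = (2π N)^((6−1)/2) / sqrt(6) · 6^(−6N).
Since 6^6 > 1, the factor 6^(−6N) decays exponentially, so the ratio → 0. Substituting N = 6n gives the stated form.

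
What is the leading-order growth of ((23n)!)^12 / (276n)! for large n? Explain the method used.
((23n)!)^12/(276n)! ~ ((2π·23n)^(11/2) / sqrt(12)) · 12^(−12·23n)  →  0

Write N = 23n. Stirling: N! ~ sqrt(2π N)(N/e)^N and (12N)! ~ sqrt(2π·12N)·(12N/e)^(12N).
  (N!)^12/(12N)! ~ (2π N)^(12/2) (N/e)^(12N) / [sqrt(2π·12N) (12N/e)^(12N)]
     = (2π N)^(12/2) / sqrt(2π·12N) · (N/(12N))^(12N)
     = (2π N)^((12−1)/2) / sqrt(12) · 12^(−12N).
Since 12^12 > 1, the factor 12^(−12N) decays exponentially, so the ratio → 0. Substituting N = 23n gives the stated form.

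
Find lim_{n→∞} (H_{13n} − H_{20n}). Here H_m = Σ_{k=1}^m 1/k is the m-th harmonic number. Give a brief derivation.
lim = ln(13/20)

Euler-Maclaurin gives H_m = ln m + γ + 1/(2m) + O(1/m^2). The γ and O(1/m) terms cancel in the difference:
  H_{13n} − H_{20n} = ln(13n) − ln(20n) + O(1/n) = ln(13/20) + O(1/n).
Hence the limit is ln(13/20).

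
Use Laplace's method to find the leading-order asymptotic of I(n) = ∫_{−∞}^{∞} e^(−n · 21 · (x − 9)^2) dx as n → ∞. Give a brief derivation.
I(n) = sqrt(π/(21n))

Here φ(x) = 21 · (x − 9)^2 has its unique minimum at x* = 9 with φ(x*) = 0 and φ''(x*) = 42. Laplace's method gives
  I(n) ~ e^(−n φ(x*)) · sqrt(2π / (n · φ''(x*))) = sqrt(2π / (42n)) = sqrt(π/(21n)).
This is exact: substituting u = (x − 9)·sqrt(21n) gives I(n) = (1/sqrt(21n)) ∫_{−∞}^{∞} e^(−u^2) du = sqrt(π/(21n)).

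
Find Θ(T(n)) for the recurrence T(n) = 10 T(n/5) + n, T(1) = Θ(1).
T(n) = Θ(n^(log_5 10))

Master theorem: compare f(n) = n to n^(log_5 10) where log_5 10 ≈ 1.431. Since 1 < log_5 10, we have f(n) = O(n^(log_5 10 − ε)) for some ε > 0 — Case 1. Hence T(n) = Θ(n^(log_5 10)).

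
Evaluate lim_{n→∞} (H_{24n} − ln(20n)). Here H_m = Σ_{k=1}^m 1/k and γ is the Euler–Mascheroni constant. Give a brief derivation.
lim = ln(6/5) + γ

By Euler-Maclaurin, H_m = ln m + γ + O(1/m). So
  H_{24n} − ln(20n) = ln(24n) + γ − ln(20n) + O(1/n)
                       = ln(24/20) + γ + O(1/n).
Hence the limit is ln(24/20) + γ (= ln(6/5)).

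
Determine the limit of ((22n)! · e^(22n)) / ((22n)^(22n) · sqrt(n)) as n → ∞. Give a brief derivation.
lim = sqrt(2π·22)

Stirling: (22n)! ~ sqrt(2π·22n) · (22n/e)^(22n). Hence
  (22n)! · e^(22n) / (22n)^(22n) ~ sqrt(2π·22n).
Dividing by sqrt(n): sqrt(2π·22n) / sqrt(n) = sqrt(2π·22) · n^((1−1)/2), so the limit is sqrt(2π·22).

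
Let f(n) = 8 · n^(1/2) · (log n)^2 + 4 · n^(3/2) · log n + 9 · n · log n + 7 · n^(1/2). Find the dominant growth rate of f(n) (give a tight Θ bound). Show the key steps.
f(n) ∈ Θ(n^(3/2) · log n)

Compare the terms by growth order. For large n, n^a · (log n)^b dominates n^a' · (log n)^b' iff a > a', or (a = a' and b > b'). Ranking the 4 terms shows the dominant one is 4 · n^(3/2) · log n. Hence f(n) ∈ Θ(n^(3/2) · log n).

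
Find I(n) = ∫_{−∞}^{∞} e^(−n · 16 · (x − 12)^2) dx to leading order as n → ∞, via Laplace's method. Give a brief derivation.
I(n) = sqrt(π/(16n))

Here φ(x) = 16 · (x − 12)^2 has its unique minimum at x* = 12 with φ(x*) = 0 and φ''(x*) = 32. Laplace's method gives
  I(n) ~ e^(−n φ(x*)) · sqrt(2π / (n · φ''(x*))) = sqrt(2π / (32n)) = sqrt(π/(16n)).
This is exact: substituting u = (x − 12)·sqrt(16n) gives I(n) = (1/sqrt(16n)) ∫_{−∞}^{∞} e^(−u^2) du = sqrt(π/(16n)).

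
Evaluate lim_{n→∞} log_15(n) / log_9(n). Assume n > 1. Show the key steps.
lim = ln(9) / ln(15) = log_15(9)

Change of base: log_15(n) = ln n / ln 15 and log_9(n) = ln n / ln 9. The ratio is (ln n / ln 15) · (ln 9 / ln n) = ln 9 / ln 15, a constant independent of n. So the limit is ln 9 / ln 15 = log_15(9).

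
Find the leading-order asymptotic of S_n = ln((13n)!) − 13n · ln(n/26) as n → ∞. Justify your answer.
S_n ~ 13n · (ln 338 − 1) + O(ln n)

Stirling: ln((13n)!) = 13n ln(13n) − 13n + O(ln n).
  S_n = 13n ln(13n) − 13n − 13n ln(n/26) + O(ln n)
      = 13n ln(13n) − 13n ln n + 13n ln 26 − 13n + O(ln n)
      = 13n ln 13 + 13n ln 26 − 13n + O(ln n)
      = 13n (ln 338 − 1) + O(ln n).
Numerically ln(338) − 1 ≈ 4.8230.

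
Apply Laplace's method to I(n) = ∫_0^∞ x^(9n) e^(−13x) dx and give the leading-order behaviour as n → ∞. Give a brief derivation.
I(n) ~ (sqrt(2π·9n) / 13) · (9n/(13e))^(9n)

Write the integrand as exp(9n ln x − 13x) and set f(x) = 9n ln x − 13x. Then f'(x) = 9n/x − 13 = 0 at x* = 9n/13, and f''(x*) = −9n/x*^2 = −13^2/(9n). Laplace's method (interior maximum) gives
  I(n) ~ e^(f(x*)) · sqrt(2π / |f''(x*)|)
        = exp(9n ln(9n/13) − 9n) · sqrt(2π · 9n / 13^2)
        = (9n/13)^(9n) e^(−9n) · sqrt(2π·9n) / 13
        = (sqrt(2π·9n) / 13) · (9n/(13e))^(9n).
This matches Γ(9n+1)/13^(9n+1) with Stirling applied to Γ.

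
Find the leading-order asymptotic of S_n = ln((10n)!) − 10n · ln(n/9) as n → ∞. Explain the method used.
S_n ~ 10n · (ln 90 − 1) + O(ln n)

Stirling: ln((10n)!) = 10n ln(10n) − 10n + O(ln n).
  S_n = 10n ln(10n) − 10n − 10n ln(n/9) + O(ln n)
      = 10n ln(10n) − 10n ln n + 10n ln 9 − 10n + O(ln n)
      = 10n ln 10 + 10n ln 9 − 10n + O(ln n)
      = 10n (ln 90 − 1) + O(ln n).
Numerically ln(90) − 1 ≈ 3.4998.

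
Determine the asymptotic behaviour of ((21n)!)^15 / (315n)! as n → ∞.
((21n)!)^15/(315n)! ~ ((2π·21n)^(14/2) / sqrt(15)) · 15^(−15·21n)  →  0

Write N = 21n. Stirling: N! ~ sqrt(2π N)(N/e)^N and (15N)! ~ sqrt(2π·15N)·(15N/e)^(15N).
  (N!)^15/(15N)! ~ (2π N)^(15/2) (N/e)^(15N) / [sqrt(2π·15N) (15N/e)^(15N)]
     = (2π N)^(15/2) / sqrt(2π·15N) · (N/(15N))^(15N)
     = (2π N)^((15−1)/2) / sqrt(15) · 15^(−15N).
Since 15^15 > 1, the factor 15^(−15N) decays exponentially, so the ratio → 0. Substituting N = 21n gives the stated form.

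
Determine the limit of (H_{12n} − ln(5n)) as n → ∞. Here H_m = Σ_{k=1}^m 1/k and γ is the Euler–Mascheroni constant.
lim = ln(12/5) + γ

By Euler-Maclaurin, H_m = ln m + γ + O(1/m). So
  H_{12n} − ln(5n) = ln(12n) + γ − ln(5n) + O(1/n)
                       = ln(12/5) + γ + O(1/n).
Hence the limit is ln(12/5) + γ.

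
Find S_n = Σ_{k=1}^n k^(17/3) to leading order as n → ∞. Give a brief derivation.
S_n ~ (3/20) · n^(20/3)

Integral comparison: Σ_{k=1}^n k^(17/3) = ∫_0^n x^(17/3) dx + O(n^(17/3)). The integral is n^(1 + 17/3) / (1 + 17/3) = n^((17+3)/3) / ((17+3)/3) = (3/20) · n^(20/3).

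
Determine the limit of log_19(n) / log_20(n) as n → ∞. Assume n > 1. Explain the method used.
lim = ln(20) / ln(19) = log_19(20)

Change of base: log_19(n) = ln n / ln 19 and log_20(n) = ln n / ln 20. The ratio is (ln n / ln 19) · (ln 20 / ln n) = ln 20 / ln 19, a constant independent of n. So the limit is ln 20 / ln 19 = log_19(20).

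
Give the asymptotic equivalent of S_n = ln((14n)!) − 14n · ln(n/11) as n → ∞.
S_n ~ 14n · (ln 154 − 1) + O(ln n)

Stirling: ln((14n)!) = 14n ln(14n) − 14n + O(ln n).
  S_n = 14n ln(14n) − 14n − 14n ln(n/11) + O(ln n)
      = 14n ln(14n) − 14n ln n + 14n ln 11 − 14n + O(ln n)
      = 14n ln 14 + 14n ln 11 − 14n + O(ln n)
      = 14n (ln 154 − 1) + O(ln n).
Numerically ln(154) − 1 ≈ 4.0370.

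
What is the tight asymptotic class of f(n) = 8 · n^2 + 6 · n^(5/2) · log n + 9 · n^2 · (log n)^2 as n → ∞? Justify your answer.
f(n) ∈ Θ(n^(5/2) · log n)

Compare the terms by growth order. For large n, n^a · (log n)^b dominates n^a' · (log n)^b' iff a > a', or (a = a' and b > b'). Ranking the 3 terms shows the dominant one is 6 · n^(5/2) · log n. Hence f(n) ∈ Θ(n^(5/2) · log n).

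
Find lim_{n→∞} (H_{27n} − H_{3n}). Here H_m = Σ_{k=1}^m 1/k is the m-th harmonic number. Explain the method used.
lim = ln(27/3) = ln 9

Euler-Maclaurin gives H_m = ln m + γ + 1/(2m) + O(1/m^2). The γ and O(1/m) terms cancel in the difference:
  H_{27n} − H_{3n} = ln(27n) − ln(3n) + O(1/n) = ln(27/3) + O(1/n).
Hence the limit is ln(27/3) = ln 9.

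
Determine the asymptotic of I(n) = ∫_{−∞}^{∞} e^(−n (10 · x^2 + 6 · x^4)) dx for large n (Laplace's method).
I(n) ~ sqrt(π/(10n))

φ(x) = 10 · x^2 + 6 · x^4 has its unique global minimum at x* = 0 (since φ'(x) = 20x + 24x^3 = 0 only at x = 0 for real x with both coefficients positive, and φ → ∞ as |x| → ∞). At x* = 0, φ(0) = 0 and φ''(0) = 20. Laplace's method then gives
  I(n) ~ sqrt(2π / (n · φ''(0))) · e^(−n φ(0)) = sqrt(2π / (20n)) = sqrt(π/(10n)).
The 6 · x^4 term contributes only at subleading order (an O(1/n) relative correction).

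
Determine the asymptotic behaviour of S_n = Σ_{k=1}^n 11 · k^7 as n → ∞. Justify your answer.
S_n ~ 11 · n^8 / 8

By integral comparison (Euler-Maclaurin), Σ_{k=1}^n 11 · k^7 = 11 · ∫_0^n x^7 dx + O(n^7) = 11 · n^8/8 + O(n^7). (Equivalently, Faulhaber's formula gives the same leading term.)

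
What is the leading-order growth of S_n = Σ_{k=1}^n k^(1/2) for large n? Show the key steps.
S_n ~ (2/3) · n^(3/2)

Integral comparison: Σ_{k=1}^n k^(1/2) = ∫_0^n x^(1/2) dx + O(n^(1/2)). The integral is n^(1 + 1/2) / (1 + 1/2) = n^((1+2)/2) / ((1+2)/2) = (2/3) · n^(3/2).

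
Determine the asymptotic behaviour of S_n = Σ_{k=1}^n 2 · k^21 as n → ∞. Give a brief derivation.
S_n ~ n^22 / 11

By integral comparison (Euler-Maclaurin), Σ_{k=1}^n 2 · k^21 = 2 · ∫_0^n x^21 dx + O(n^21) = 2 · n^22/22 = n^22 / 11 + O(n^21). (Equivalently, Faulhaber's formula gives the same leading term.)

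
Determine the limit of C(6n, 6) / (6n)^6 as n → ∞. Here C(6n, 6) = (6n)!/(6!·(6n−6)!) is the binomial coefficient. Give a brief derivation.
lim = 1/6! = 1/720

With N = 6n → ∞: C(N, 6) / N^6 = [N(N−1)…(N−5)] / (6! · N^6) = (1/6!) · 1 · (1 − 1/(6n)) · … · (1 − 5/(6n)). Each factor → 1 as N → ∞, so the limit is 1/6! = 1/720.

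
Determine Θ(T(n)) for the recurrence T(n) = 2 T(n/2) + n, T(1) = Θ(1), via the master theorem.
T(n) = Θ(n log n)

log_2 2 = 1, and f(n) = n = Θ(n^(log_2 2)). This is Case 2 of the master theorem: T(n) = Θ(f(n) · log n) = Θ(n log n).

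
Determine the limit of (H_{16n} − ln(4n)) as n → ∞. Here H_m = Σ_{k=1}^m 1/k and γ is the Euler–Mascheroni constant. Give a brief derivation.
lim = ln 4 + γ

By Euler-Maclaurin, H_m = ln m + γ + O(1/m). So
  H_{16n} − ln(4n) = ln(16n) + γ − ln(4n) + O(1/n)
                       = ln(16/4) + γ + O(1/n).
Hence the limit is ln(16/4) + γ (= ln 4).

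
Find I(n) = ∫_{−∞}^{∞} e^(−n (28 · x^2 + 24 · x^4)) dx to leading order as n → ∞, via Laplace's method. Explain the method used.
I(n) ~ sqrt(π/(28n))

φ(x) = 28 · x^2 + 24 · x^4 has its unique global minimum at x* = 0 (since φ'(x) = 56x + 96x^3 = 0 only at x = 0 for real x with both coefficients positive, and φ → ∞ as |x| → ∞). At x* = 0, φ(0) = 0 and φ''(0) = 56. Laplace's method then gives
  I(n) ~ sqrt(2π / (n · φ''(0))) · e^(−n φ(0)) = sqrt(2π / (56n)) = sqrt(π/(28n)).
The 24 · x^4 term contributes only at subleading order (an O(1/n) relative correction).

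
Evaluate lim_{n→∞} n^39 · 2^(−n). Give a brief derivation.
lim = 0

Exponentials with base > 1 dominate every fixed polynomial: for any fixed c, n^c / 2^n → 0 as n → ∞ (e.g. by the ratio test, or by writing 2^n = e^(n ln 2) and noting e^(n ln 2) / n^c → ∞). Hence n^39 · 2^(−n) = n^39 / 2^n → 0.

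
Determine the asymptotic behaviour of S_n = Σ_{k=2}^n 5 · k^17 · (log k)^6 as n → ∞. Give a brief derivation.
S_n ~ 5 · n^18 · (log n)^6 / 18

By integral comparison, S_n = ∫_1^n 5 · x^17 · (log x)^6 dx + O(n^17 · (log n)^6). For the integral, the leading term of ∫_1^n x^17 (log x)^6 dx is n^18/18 · (log n)^6 (by repeated integration by parts; each step lowers the log-exponent and produces a relatively O(1/log n) correction). Hence S_n ~ 5 · n^18 · (log n)^6 / 18.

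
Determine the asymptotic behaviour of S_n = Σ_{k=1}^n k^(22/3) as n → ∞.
S_n ~ (3/25) · n^(25/3)

Integral comparison: Σ_{k=1}^n k^(22/3) = ∫_0^n x^(22/3) dx + O(n^(22/3)). The integral is n^(1 + 22/3) / (1 + 22/3) = n^((22+3)/3) / ((22+3)/3) = (3/25) · n^(25/3).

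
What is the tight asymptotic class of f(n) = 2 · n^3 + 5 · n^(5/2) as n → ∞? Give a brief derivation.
f(n) ∈ Θ(n^3)

Compare the terms by growth order. For large n, n^a · (log n)^b dominates n^a' · (log n)^b' iff a > a', or (a = a' and b > b'). Ranking the 2 terms shows the dominant one is 2 · n^3. Hence f(n) ∈ Θ(n^3).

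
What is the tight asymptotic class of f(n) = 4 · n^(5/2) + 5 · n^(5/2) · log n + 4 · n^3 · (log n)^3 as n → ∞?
f(n) ∈ Θ(n^3 · (log n)^3)

Compare the terms by growth order. For large n, n^a · (log n)^b dominates n^a' · (log n)^b' iff a > a', or (a = a' and b > b'). Ranking the 3 terms shows the dominant one is 4 · n^3 · (log n)^3. Hence f(n) ∈ Θ(n^3 · (log n)^3).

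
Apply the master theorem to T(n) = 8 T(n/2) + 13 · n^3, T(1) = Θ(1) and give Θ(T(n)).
T(n) = Θ(n^3 log n)

log_2 8 = 3, and f(n) = 13 · n^3 = Θ(n^(log_2 8)). This is Case 2 of the master theorem: T(n) = Θ(f(n) · log n) = Θ(n^3 log n).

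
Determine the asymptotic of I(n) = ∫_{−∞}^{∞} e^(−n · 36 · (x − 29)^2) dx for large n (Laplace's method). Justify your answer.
I(n) = sqrt(π/(36n))

Here φ(x) = 36 · (x − 29)^2 has its unique minimum at x* = 29 with φ(x*) = 0 and φ''(x*) = 72. Laplace's method gives
  I(n) ~ e^(−n φ(x*)) · sqrt(2π / (n · φ''(x*))) = sqrt(2π / (72n)) = sqrt(π/(36n)).
This is exact: substituting u = (x − 29)·sqrt(36n) gives I(n) = (1/sqrt(36n)) ∫_{−∞}^{∞} e^(−u^2) du = sqrt(π/(36n)).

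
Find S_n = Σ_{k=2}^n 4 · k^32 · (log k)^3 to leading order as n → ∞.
S_n ~ 4 · n^33 · (log n)^3 / 33

By integral comparison, S_n = ∫_1^n 4 · x^32 · (log x)^3 dx + O(n^32 · (log n)^3). For the integral, the leading term of ∫_1^n x^32 (log x)^3 dx is n^33/33 · (log n)^3 (by repeated integration by parts; each step lowers the log-exponent and produces a relatively O(1/log n) correction). Hence S_n ~ 4 · n^33 · (log n)^3 / 33.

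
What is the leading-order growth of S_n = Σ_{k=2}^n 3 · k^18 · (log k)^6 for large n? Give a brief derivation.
S_n ~ 3 · n^19 · (log n)^6 / 19

By integral comparison, S_n = ∫_1^n 3 · x^18 · (log x)^6 dx + O(n^18 · (log n)^6). For the integral, the leading term of ∫_1^n x^18 (log x)^6 dx is n^19/19 · (log n)^6 (by repeated integration by parts; each step lowers the log-exponent and produces a relatively O(1/log n) correction). Hence S_n ~ 3 · n^19 · (log n)^6 / 19.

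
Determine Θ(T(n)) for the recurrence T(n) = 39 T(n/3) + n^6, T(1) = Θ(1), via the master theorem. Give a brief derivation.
T(n) = Θ(n^6)

log_3 39 ≈ 3.335. f(n) = n^6 dominates n^(log_3 39) since 6 > 3.335, and the regularity condition a·f(n/b) = 39·(n/3)^6 = (39/729)·n^6 ≤ c·f(n) holds with c = 39/729 ≈ 0.0535 < 1. So this is Case 3: T(n) = Θ(f(n)) = Θ(n^6).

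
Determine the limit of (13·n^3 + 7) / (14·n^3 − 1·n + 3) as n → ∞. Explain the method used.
lim = 13/14

For large n the leading n^3 terms dominate both numerator and denominator. Dividing top and bottom by n^3, every other term tends to 0, leaving 13/14.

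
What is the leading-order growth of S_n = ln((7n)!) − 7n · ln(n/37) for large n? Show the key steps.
S_n ~ 7n · (ln 259 − 1) + O(ln n)

Stirling: ln((7n)!) = 7n ln(7n) − 7n + O(ln n).
  S_n = 7n ln(7n) − 7n − 7n ln(n/37) + O(ln n)
      = 7n ln(7n) − 7n ln n + 7n ln 37 − 7n + O(ln n)
      = 7n ln 7 + 7n ln 37 − 7n + O(ln n)
      = 7n (ln 259 − 1) + O(ln n).
Numerically ln(259) − 1 ≈ 4.5568.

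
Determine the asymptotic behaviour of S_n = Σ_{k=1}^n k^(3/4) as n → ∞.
S_n ~ (4/7) · n^(7/4)

Integral comparison: Σ_{k=1}^n k^(3/4) = ∫_0^n x^(3/4) dx + O(n^(3/4)). The integral is n^(1 + 3/4) / (1 + 3/4) = n^((3+4)/4) / ((3+4)/4) = (4/7) · n^(7/4).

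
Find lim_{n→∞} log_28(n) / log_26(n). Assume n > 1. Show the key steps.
lim = ln(26) / ln(28) = log_28(26)

Change of base: log_28(n) = ln n / ln 28 and log_26(n) = ln n / ln 26. The ratio is (ln n / ln 28) · (ln 26 / ln n) = ln 26 / ln 28, a constant independent of n. So the limit is ln 26 / ln 28 = log_28(26).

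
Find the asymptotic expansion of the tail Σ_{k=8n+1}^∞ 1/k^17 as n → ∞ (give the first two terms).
Σ_{k>8n} 1/k^17 = 1/(16 · (8n)^16) − 1/(2 · (8n)^17) + O(1/(8n)^18)

Compare to the integral: ∫_{8n}^∞ x^(−17) dx = [−x^(−16)/16]_{8n}^∞ = 1/((17−1)·(8n)^16). The Euler-Maclaurin correction adds −f(8n)/2 = −1/(2·(8n)^17). Euler-Maclaurin then gives
  Σ_{k>8n} 1/k^17 = ∫_{8n}^∞ dx/x^17 − 1/(2·(8n)^17) + O(1/(8n)^18).
(Equivalently this is ζ(17) − Σ_{k≤8n} 1/k^17.)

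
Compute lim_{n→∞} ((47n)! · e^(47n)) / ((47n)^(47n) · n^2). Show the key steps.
lim = 0

Stirling: (47n)! ~ sqrt(2π·47n) · (47n/e)^(47n). Hence
  (47n)! · e^(47n) / (47n)^(47n) ~ sqrt(2π·47n).
Dividing by n^2: sqrt(2π·47n) / n^2 = sqrt(2π·47) · n^((1−4)/2), so the expression behaves like sqrt(2π·47) · n^((1−4)/2) → 0.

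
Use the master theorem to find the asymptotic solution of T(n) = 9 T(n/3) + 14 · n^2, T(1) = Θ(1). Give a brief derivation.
T(n) = Θ(n^2 log n)

log_3 9 = 2, and f(n) = 14 · n^2 = Θ(n^(log_3 9)). This is Case 2 of the master theorem: T(n) = Θ(f(n) · log n) = Θ(n^2 log n).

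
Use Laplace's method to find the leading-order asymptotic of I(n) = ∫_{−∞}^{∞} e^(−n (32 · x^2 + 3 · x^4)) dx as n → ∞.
I(n) ~ sqrt(π/(32n))

φ(x) = 32 · x^2 + 3 · x^4 has its unique global minimum at x* = 0 (since φ'(x) = 64x + 12x^3 = 0 only at x = 0 for real x with both coefficients positive, and φ → ∞ as |x| → ∞). At x* = 0, φ(0) = 0 and φ''(0) = 64. Laplace's method then gives
  I(n) ~ sqrt(2π / (n · φ''(0))) · e^(−n φ(0)) = sqrt(2π / (64n)) = sqrt(π/(32n)).
The 3 · x^4 term contributes only at subleading order (an O(1/n) relative correction).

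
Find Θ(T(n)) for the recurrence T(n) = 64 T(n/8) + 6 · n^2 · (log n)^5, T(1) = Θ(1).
T(n) = Θ(n^2 · (log n)^6)

Here log_8 64 = 2 and f(n) = 6 · n^2 · (log n)^5 = Θ(n^(log_8 64) · (log n)^5). This is the extended Case 2 of the master theorem (f matches the critical exponent up to log factors), giving T(n) = Θ(n^(log_8 64) · (log n)^(5+1)) = Θ(n^2 · (log n)^6).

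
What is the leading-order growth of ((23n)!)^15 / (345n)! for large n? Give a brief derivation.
((23n)!)^15/(345n)! ~ ((2π·23n)^(14/2) / sqrt(15)) · 15^(−15·23n)  →  0

Write N = 23n. Stirling: N! ~ sqrt(2π N)(N/e)^N and (15N)! ~ sqrt(2π·15N)·(15N/e)^(15N).
  (N!)^15/(15N)! ~ (2π N)^(15/2) (N/e)^(15N) / [sqrt(2π·15N) (15N/e)^(15N)]
     = (2π N)^(15/2) / sqrt(2π·15N) · (N/(15N))^(15N)
     = (2π N)^((15−1)/2) / sqrt(15) · 15^(−15N).
Since 15^15 > 1, the factor 15^(−15N) decays exponentially, so the ratio → 0. Substituting N = 23n gives the stated form.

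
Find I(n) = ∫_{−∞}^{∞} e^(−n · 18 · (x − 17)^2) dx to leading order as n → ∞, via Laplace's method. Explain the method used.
I(n) = sqrt(π/(18n))

Here φ(x) = 18 · (x − 17)^2 has its unique minimum at x* = 17 with φ(x*) = 0 and φ''(x*) = 36. Laplace's method gives
  I(n) ~ e^(−n φ(x*)) · sqrt(2π / (n · φ''(x*))) = sqrt(2π / (36n)) = sqrt(π/(18n)).
This is exact: substituting u = (x − 17)·sqrt(18n) gives I(n) = (1/sqrt(18n)) ∫_{−∞}^{∞} e^(−u^2) du = sqrt(π/(18n)).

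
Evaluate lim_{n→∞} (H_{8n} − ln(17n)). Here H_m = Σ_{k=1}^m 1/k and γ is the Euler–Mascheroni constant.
lim = ln(8/17) + γ

By Euler-Maclaurin, H_m = ln m + γ + O(1/m). So
  H_{8n} − ln(17n) = ln(8n) + γ − ln(17n) + O(1/n)
                       = ln(8/17) + γ + O(1/n).
Hence the limit is ln(8/17) + γ.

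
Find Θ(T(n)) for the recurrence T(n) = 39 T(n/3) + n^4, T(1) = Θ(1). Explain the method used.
T(n) = Θ(n^4)

log_3 39 ≈ 3.335. f(n) = n^4 dominates n^(log_3 39) since 4 > 3.335, and the regularity condition a·f(n/b) = 39·(n/3)^4 = (39/81)·n^4 ≤ c·f(n) holds with c = 39/81 ≈ 0.481 < 1. So this is Case 3: T(n) = Θ(f(n)) = Θ(n^4).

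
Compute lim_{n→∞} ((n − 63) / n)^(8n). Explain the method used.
lim = e^(−504)

Rewrite as (1 − 63/n)^(8n). By the standard limit (1 + x/n)^n → e^x, we have (1 − 63/n)^n → e^(−63), and raising to the 8th power gives e^(−504).
More precisely, ln[(1 − 63/n)^(8n)] = 8n · ln(1 − 63/n) = 8n · (-63/n + O(1/n^2)) = -504 + O(1/n) → -504.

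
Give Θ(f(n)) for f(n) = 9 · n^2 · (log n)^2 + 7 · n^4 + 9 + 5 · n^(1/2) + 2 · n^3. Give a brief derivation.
f(n) ∈ Θ(n^4)

Compare the terms by growth order. For large n, n^a · (log n)^b dominates n^a' · (log n)^b' iff a > a', or (a = a' and b > b'). Ranking the 5 terms shows the dominant one is 7 · n^4. Hence f(n) ∈ Θ(n^4).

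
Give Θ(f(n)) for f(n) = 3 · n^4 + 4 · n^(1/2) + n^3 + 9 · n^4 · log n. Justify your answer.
f(n) ∈ Θ(n^4 · log n)

Compare the terms by growth order. For large n, n^a · (log n)^b dominates n^a' · (log n)^b' iff a > a', or (a = a' and b > b'). Ranking the 4 terms shows the dominant one is 9 · n^4 · log n. Hence f(n) ∈ Θ(n^4 · log n).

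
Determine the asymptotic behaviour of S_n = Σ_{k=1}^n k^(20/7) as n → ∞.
S_n ~ (7/27) · n^(27/7)

Integral comparison: Σ_{k=1}^n k^(20/7) = ∫_0^n x^(20/7) dx + O(n^(20/7)). The integral is n^(1 + 20/7) / (1 + 20/7) = n^((20+7)/7) / ((20+7)/7) = (7/27) · n^(27/7).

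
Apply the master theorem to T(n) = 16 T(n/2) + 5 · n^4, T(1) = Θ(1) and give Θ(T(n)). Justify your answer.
T(n) = Θ(n^4 log n)

log_2 16 = 4, and f(n) = 5 · n^4 = Θ(n^(log_2 16)). This is Case 2 of the master theorem: T(n) = Θ(f(n) · log n) = Θ(n^4 log n).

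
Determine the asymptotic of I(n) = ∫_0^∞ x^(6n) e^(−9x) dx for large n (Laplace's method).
I(n) ~ (sqrt(2π·6n) / 9) · (6n/(9e))^(6n)

Write the integrand as exp(6n ln x − 9x) and set f(x) = 6n ln x − 9x. Then f'(x) = 6n/x − 9 = 0 at x* = 6n/9, and f''(x*) = −6n/x*^2 = −9^2/(6n). Laplace's method (interior maximum) gives
  I(n) ~ e^(f(x*)) · sqrt(2π / |f''(x*)|)
        = exp(6n ln(6n/9) − 6n) · sqrt(2π · 6n / 9^2)
        = (6n/9)^(6n) e^(−6n) · sqrt(2π·6n) / 9
        = (sqrt(2π·6n) / 9) · (6n/(9e))^(6n).
This matches Γ(6n+1)/9^(6n+1) with Stirling applied to Γ.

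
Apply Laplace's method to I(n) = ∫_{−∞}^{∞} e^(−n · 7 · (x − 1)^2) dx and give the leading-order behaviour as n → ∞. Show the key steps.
I(n) = sqrt(π/(7n))

Here φ(x) = 7 · (x − 1)^2 has its unique minimum at x* = 1 with φ(x*) = 0 and φ''(x*) = 14. Laplace's method gives
  I(n) ~ e^(−n φ(x*)) · sqrt(2π / (n · φ''(x*))) = sqrt(2π / (14n)) = sqrt(π/(7n)).
This is exact: substituting u = (x − 1)·sqrt(7n) gives I(n) = (1/sqrt(7n)) ∫_{−∞}^{∞} e^(−u^2) du = sqrt(π/(7n)).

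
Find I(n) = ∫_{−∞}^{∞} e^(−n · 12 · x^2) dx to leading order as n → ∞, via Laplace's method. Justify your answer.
I(n) = sqrt(π/(12n))

Here φ(x) = 12 · x^2 has its unique minimum at x* = 0 with φ(x*) = 0 and φ''(x*) = 24. Laplace's method gives
  I(n) ~ e^(−n φ(x*)) · sqrt(2π / (n · φ''(x*))) = sqrt(2π / (24n)) = sqrt(π/(12n)).
This is exact: substituting u = (x − 0)·sqrt(12n) gives I(n) = (1/sqrt(12n)) ∫_{−∞}^{∞} e^(−u^2) du = sqrt(π/(12n)).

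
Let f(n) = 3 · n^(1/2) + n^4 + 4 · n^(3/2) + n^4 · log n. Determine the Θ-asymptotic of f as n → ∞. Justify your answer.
f(n) ∈ Θ(n^4 · log n)

Compare the terms by growth order. For large n, n^a · (log n)^b dominates n^a' · (log n)^b' iff a > a', or (a = a' and b > b'). Ranking the 4 terms shows the dominant one is n^4 · log n. Hence f(n) ∈ Θ(n^4 · log n).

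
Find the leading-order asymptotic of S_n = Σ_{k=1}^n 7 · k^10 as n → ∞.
S_n ~ 7 · n^11 / 11

By integral comparison (Euler-Maclaurin), Σ_{k=1}^n 7 · k^10 = 7 · ∫_0^n x^10 dx + O(n^10) = 7 · n^11/11 + O(n^10). (Equivalently, Faulhaber's formula gives the same leading term.)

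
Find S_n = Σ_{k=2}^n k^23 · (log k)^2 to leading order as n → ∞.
S_n ~ n^24 · (log n)^2 / 24

By integral comparison, S_n = ∫_1^n x^23 · (log x)^2 dx + O(n^23 · (log n)^2). For the integral, the leading term of ∫_1^n x^23 (log x)^2 dx is n^24/24 · (log n)^2 (by repeated integration by parts; each step lowers the log-exponent and produces a relatively O(1/log n) correction). Hence S_n ~ n^24 · (log n)^2 / 24.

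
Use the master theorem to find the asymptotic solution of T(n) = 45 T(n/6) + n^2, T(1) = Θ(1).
T(n) = Θ(n^(log_6 45))

Master theorem: compare f(n) = n^2 to n^(log_6 45) where log_6 45 ≈ 2.125. Since 2 < log_6 45, we have f(n) = O(n^(log_6 45 − ε)) for some ε > 0 — Case 1. Hence T(n) = Θ(n^(log_6 45)).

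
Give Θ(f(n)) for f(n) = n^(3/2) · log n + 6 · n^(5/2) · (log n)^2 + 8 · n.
f(n) ∈ Θ(n^(5/2) · (log n)^2)

Compare the terms by growth order. For large n, n^a · (log n)^b dominates n^a' · (log n)^b' iff a > a', or (a = a' and b > b'). Ranking the 3 terms shows the dominant one is 6 · n^(5/2) · (log n)^2. Hence f(n) ∈ Θ(n^(5/2) · (log n)^2).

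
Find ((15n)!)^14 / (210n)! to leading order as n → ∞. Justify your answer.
((15n)!)^14/(210n)! ~ ((2π·15n)^(13/2) / sqrt(14)) · 14^(−14·15n)  →  0

Write N = 15n. Stirling: N! ~ sqrt(2π N)(N/e)^N and (14N)! ~ sqrt(2π·14N)·(14N/e)^(14N).
  (N!)^14/(14N)! ~ (2π N)^(14/2) (N/e)^(14N) / [sqrt(2π·14N) (14N/e)^(14N)]
     = (2π N)^(14/2) / sqrt(2π·14N) · (N/(14N))^(14N)
     = (2π N)^((14−1)/2) / sqrt(14) · 14^(−14N).
Since 14^14 > 1, the factor 14^(−14N) decays exponentially, so the ratio → 0. Substituting N = 15n gives the stated form.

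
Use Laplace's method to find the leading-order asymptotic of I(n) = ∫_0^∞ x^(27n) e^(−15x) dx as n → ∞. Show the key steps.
I(n) ~ (sqrt(2π·27n) / 15) · (27n/(15e))^(27n)

Write the integrand as exp(27n ln x − 15x) and set f(x) = 27n ln x − 15x. Then f'(x) = 27n/x − 15 = 0 at x* = 27n/15, and f''(x*) = −27n/x*^2 = −15^2/(27n). Laplace's method (interior maximum) gives
  I(n) ~ e^(f(x*)) · sqrt(2π / |f''(x*)|)
        = exp(27n ln(27n/15) − 27n) · sqrt(2π · 27n / 15^2)
        = (27n/15)^(27n) e^(−27n) · sqrt(2π·27n) / 15
        = (sqrt(2π·27n) / 15) · (27n/(15e))^(27n).
This matches Γ(27n+1)/15^(27n+1) with Stirling applied to Γ.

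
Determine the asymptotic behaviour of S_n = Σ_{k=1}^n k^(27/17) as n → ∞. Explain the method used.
S_n ~ (17/44) · n^(44/17)

Integral comparison: Σ_{k=1}^n k^(27/17) = ∫_0^n x^(27/17) dx + O(n^(27/17)). The integral is n^(1 + 27/17) / (1 + 27/17) = n^((27+17)/17) / ((27+17)/17) = (17/44) · n^(44/17).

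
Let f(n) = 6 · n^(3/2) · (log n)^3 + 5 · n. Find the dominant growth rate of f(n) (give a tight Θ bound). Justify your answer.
f(n) ∈ Θ(n^(3/2) · (log n)^3)

Compare the terms by growth order. For large n, n^a · (log n)^b dominates n^a' · (log n)^b' iff a > a', or (a = a' and b > b'). Ranking the 2 terms shows the dominant one is 6 · n^(3/2) · (log n)^3. Hence f(n) ∈ Θ(n^(3/2) · (log n)^3).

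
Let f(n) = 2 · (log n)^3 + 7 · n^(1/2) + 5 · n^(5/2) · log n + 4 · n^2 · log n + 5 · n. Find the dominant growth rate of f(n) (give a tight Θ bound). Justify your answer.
f(n) ∈ Θ(n^(5/2) · log n)

Compare the terms by growth order. For large n, n^a · (log n)^b dominates n^a' · (log n)^b' iff a > a', or (a = a' and b > b'). Ranking the 5 terms shows the dominant one is 5 · n^(5/2) · log n. Hence f(n) ∈ Θ(n^(5/2) · log n).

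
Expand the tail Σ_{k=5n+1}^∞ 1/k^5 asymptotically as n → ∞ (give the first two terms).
Σ_{k>5n} 1/k^5 = 1/(4 · (5n)^4) − 1/(2 · (5n)^5) + O(1/(5n)^6)

Compare to the integral: ∫_{5n}^∞ x^(−5) dx = [−x^(−4)/4]_{5n}^∞ = 1/((5−1)·(5n)^4). The Euler-Maclaurin correction adds −f(5n)/2 = −1/(2·(5n)^5). Euler-Maclaurin then gives
  Σ_{k>5n} 1/k^5 = ∫_{5n}^∞ dx/x^5 − 1/(2·(5n)^5) + O(1/(5n)^6).
(Equivalently this is ζ(5) − Σ_{k≤5n} 1/k^5.)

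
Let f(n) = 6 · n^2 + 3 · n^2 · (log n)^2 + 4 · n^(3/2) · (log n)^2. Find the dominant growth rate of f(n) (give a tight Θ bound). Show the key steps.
f(n) ∈ Θ(n^2 · (log n)^2)

Compare the terms by growth order. For large n, n^a · (log n)^b dominates n^a' · (log n)^b' iff a > a', or (a = a' and b > b'). Ranking the 3 terms shows the dominant one is 3 · n^2 · (log n)^2. Hence f(n) ∈ Θ(n^2 · (log n)^2).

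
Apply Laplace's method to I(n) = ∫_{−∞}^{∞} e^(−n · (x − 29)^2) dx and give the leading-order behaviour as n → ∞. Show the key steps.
I(n) = sqrt(π/n)

Here φ(x) = (x − 29)^2 has its unique minimum at x* = 29 with φ(x*) = 0 and φ''(x*) = 2. Laplace's method gives
  I(n) ~ e^(−n φ(x*)) · sqrt(2π / (n · φ''(x*))) = sqrt(2π / (2n)) = sqrt(π/n).
This is exact: substituting u = (x − 29)·sqrt(n) gives I(n) = (1/sqrt(n)) ∫_{−∞}^{∞} e^(−u^2) du = sqrt(π/n).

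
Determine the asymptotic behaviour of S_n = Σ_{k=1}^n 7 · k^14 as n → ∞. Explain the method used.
S_n ~ 7 · n^15 / 15

By integral comparison (Euler-Maclaurin), Σ_{k=1}^n 7 · k^14 = 7 · ∫_0^n x^14 dx + O(n^14) = 7 · n^15/15 + O(n^14). (Equivalently, Faulhaber's formula gives the same leading term.)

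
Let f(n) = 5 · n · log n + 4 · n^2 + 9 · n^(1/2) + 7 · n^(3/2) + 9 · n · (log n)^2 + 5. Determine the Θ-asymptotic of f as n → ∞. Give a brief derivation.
f(n) ∈ Θ(n^2)

Compare the terms by growth order. For large n, n^a · (log n)^b dominates n^a' · (log n)^b' iff a > a', or (a = a' and b > b'). Ranking the 6 terms shows the dominant one is 4 · n^2. Hence f(n) ∈ Θ(n^2).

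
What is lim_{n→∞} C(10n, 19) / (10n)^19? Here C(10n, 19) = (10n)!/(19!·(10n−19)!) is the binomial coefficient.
lim = 1/19! = 1/121645100408832000

With N = 10n → ∞: C(N, 19) / N^19 = [N(N−1)…(N−18)] / (19! · N^19) = (1/19!) · 1 · (1 − 1/(10n)) · … · (1 − 18/(10n)). Each factor → 1 as N → ∞, so the limit is 1/19! = 1/121645100408832000.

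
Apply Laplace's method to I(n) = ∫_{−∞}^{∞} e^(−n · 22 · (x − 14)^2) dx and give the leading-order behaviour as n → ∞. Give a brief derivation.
I(n) = sqrt(π/(22n))

Here φ(x) = 22 · (x − 14)^2 has its unique minimum at x* = 14 with φ(x*) = 0 and φ''(x*) = 44. Laplace's method gives
  I(n) ~ e^(−n φ(x*)) · sqrt(2π / (n · φ''(x*))) = sqrt(2π / (44n)) = sqrt(π/(22n)).
This is exact: substituting u = (x − 14)·sqrt(22n) gives I(n) = (1/sqrt(22n)) ∫_{−∞}^{∞} e^(−u^2) du = sqrt(π/(22n)).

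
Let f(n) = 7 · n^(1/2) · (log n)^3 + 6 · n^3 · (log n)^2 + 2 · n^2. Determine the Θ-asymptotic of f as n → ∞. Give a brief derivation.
f(n) ∈ Θ(n^3 · (log n)^2)

Compare the terms by growth order. For large n, n^a · (log n)^b dominates n^a' · (log n)^b' iff a > a', or (a = a' and b > b'). Ranking the 3 terms shows the dominant one is 6 · n^3 · (log n)^2. Hence f(n) ∈ Θ(n^3 · (log n)^2).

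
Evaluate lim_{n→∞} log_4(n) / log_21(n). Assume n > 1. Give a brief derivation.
lim = ln(21) / ln(4) = log_4(21)

Change of base: log_4(n) = ln n / ln 4 and log_21(n) = ln n / ln 21. The ratio is (ln n / ln 4) · (ln 21 / ln n) = ln 21 / ln 4, a constant independent of n. So the limit is ln 21 / ln 4 = log_4(21).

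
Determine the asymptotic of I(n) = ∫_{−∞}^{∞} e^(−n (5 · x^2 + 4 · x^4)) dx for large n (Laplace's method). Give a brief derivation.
I(n) ~ sqrt(π/(5n))

φ(x) = 5 · x^2 + 4 · x^4 has its unique global minimum at x* = 0 (since φ'(x) = 10x + 16x^3 = 0 only at x = 0 for real x with both coefficients positive, and φ → ∞ as |x| → ∞). At x* = 0, φ(0) = 0 and φ''(0) = 10. Laplace's method then gives
  I(n) ~ sqrt(2π / (n · φ''(0))) · e^(−n φ(0)) = sqrt(2π / (10n)) = sqrt(π/(5n)).
The 4 · x^4 term contributes only at subleading order (an O(1/n) relative correction).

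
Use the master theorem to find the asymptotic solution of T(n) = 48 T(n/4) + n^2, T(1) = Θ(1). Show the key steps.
T(n) = Θ(n^(log_4 48))

Master theorem: compare f(n) = n^2 to n^(log_4 48) where log_4 48 ≈ 2.792. Since 2 < log_4 48, we have f(n) = O(n^(log_4 48 − ε)) for some ε > 0 — Case 1. Hence T(n) = Θ(n^(log_4 48)).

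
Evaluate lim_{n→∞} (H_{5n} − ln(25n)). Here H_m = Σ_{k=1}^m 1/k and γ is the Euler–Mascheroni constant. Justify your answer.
lim = −ln 5 + γ

By Euler-Maclaurin, H_m = ln m + γ + O(1/m). So
  H_{5n} − ln(25n) = ln(5n) + γ − ln(25n) + O(1/n)
                       = ln(5/25) + γ + O(1/n).
Hence the limit is ln(5/25) + γ (= −ln 5).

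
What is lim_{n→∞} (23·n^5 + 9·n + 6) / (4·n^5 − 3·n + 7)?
lim = 23/4

For large n the leading n^5 terms dominate both numerator and denominator. Dividing top and bottom by n^5, every other term tends to 0, leaving 23/4.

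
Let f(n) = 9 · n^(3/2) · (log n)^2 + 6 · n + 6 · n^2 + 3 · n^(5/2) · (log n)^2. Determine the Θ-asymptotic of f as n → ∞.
f(n) ∈ Θ(n^(5/2) · (log n)^2)

Compare the terms by growth order. For large n, n^a · (log n)^b dominates n^a' · (log n)^b' iff a > a', or (a = a' and b > b'). Ranking the 4 terms shows the dominant one is 3 · n^(5/2) · (log n)^2. Hence f(n) ∈ Θ(n^(5/2) · (log n)^2).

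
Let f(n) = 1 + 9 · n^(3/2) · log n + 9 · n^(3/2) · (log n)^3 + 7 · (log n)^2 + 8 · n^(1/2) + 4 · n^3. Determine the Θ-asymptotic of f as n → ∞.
f(n) ∈ Θ(n^3)

Compare the terms by growth order. For large n, n^a · (log n)^b dominates n^a' · (log n)^b' iff a > a', or (a = a' and b > b'). Ranking the 6 terms shows the dominant one is 4 · n^3. Hence f(n) ∈ Θ(n^3).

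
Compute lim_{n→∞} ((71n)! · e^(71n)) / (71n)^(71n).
lim = ∞

Stirling: (71n)! ~ sqrt(2π·71n) · (71n/e)^(71n). Hence
  (71n)! · e^(71n) / (71n)^(71n) ~ sqrt(2π·71n) = sqrt(2π·71) · sqrt(n) → ∞.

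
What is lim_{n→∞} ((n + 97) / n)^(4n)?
lim = e^388

Rewrite as (1 + 97/n)^(4n). By the standard limit (1 + x/n)^n → e^x, we have (1 + 97/n)^n → e^97, and raising to the 4th power gives e^388.
More precisely, ln[(1 + 97/n)^(4n)] = 4n · ln(1 + 97/n) = 4n · (97/n + O(1/n^2)) = 388 + O(1/n) → 388.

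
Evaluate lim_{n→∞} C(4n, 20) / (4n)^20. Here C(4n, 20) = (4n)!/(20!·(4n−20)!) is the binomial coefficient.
lim = 1/20! = 1/2432902008176640000

With N = 4n → ∞: C(N, 20) / N^20 = [N(N−1)…(N−19)] / (20! · N^20) = (1/20!) · 1 · (1 − 1/(4n)) · … · (1 − 19/(4n)). Each factor → 1 as N → ∞, so the limit is 1/20! = 1/2432902008176640000.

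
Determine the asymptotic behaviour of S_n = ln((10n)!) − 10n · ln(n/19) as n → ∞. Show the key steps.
S_n ~ 10n · (ln 190 − 1) + O(ln n)

Stirling: ln((10n)!) = 10n ln(10n) − 10n + O(ln n).
  S_n = 10n ln(10n) − 10n − 10n ln(n/19) + O(ln n)
      = 10n ln(10n) − 10n ln n + 10n ln 19 − 10n + O(ln n)
      = 10n ln 10 + 10n ln 19 − 10n + O(ln n)
      = 10n (ln 190 − 1) + O(ln n).
Numerically ln(190) − 1 ≈ 4.2470.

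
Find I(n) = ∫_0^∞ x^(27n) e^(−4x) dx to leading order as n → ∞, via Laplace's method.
I(n) ~ (sqrt(2π·27n) / 4) · (27n/(4e))^(27n)

Write the integrand as exp(27n ln x − 4x) and set f(x) = 27n ln x − 4x. Then f'(x) = 27n/x − 4 = 0 at x* = 27n/4, and f''(x*) = −27n/x*^2 = −4^2/(27n). Laplace's method (interior maximum) gives
  I(n) ~ e^(f(x*)) · sqrt(2π / |f''(x*)|)
        = exp(27n ln(27n/4) − 27n) · sqrt(2π · 27n / 4^2)
        = (27n/4)^(27n) e^(−27n) · sqrt(2π·27n) / 4
        = (sqrt(2π·27n) / 4) · (27n/(4e))^(27n).
This matches Γ(27n+1)/4^(27n+1) with Stirling applied to Γ.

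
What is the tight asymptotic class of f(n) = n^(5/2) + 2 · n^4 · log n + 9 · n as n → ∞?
f(n) ∈ Θ(n^4 · log n)

Compare the terms by growth order. For large n, n^a · (log n)^b dominates n^a' · (log n)^b' iff a > a', or (a = a' and b > b'). Ranking the 3 terms shows the dominant one is 2 · n^4 · log n. Hence f(n) ∈ Θ(n^4 · log n).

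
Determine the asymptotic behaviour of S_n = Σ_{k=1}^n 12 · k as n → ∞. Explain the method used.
S_n ~ 6 · n^2

By integral comparison (Euler-Maclaurin), Σ_{k=1}^n 12 · k = 12 · ∫_0^n x^1 dx + O(n) = 12 · n^2/2 = 6 · n^2 + O(n). (Equivalently, Faulhaber's formula gives the same leading term.)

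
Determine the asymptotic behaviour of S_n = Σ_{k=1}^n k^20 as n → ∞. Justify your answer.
S_n ~ n^21 / 21

By integral comparison (Euler-Maclaurin), Σ_{k=1}^n k^20 = ∫_0^n x^20 dx + O(n^20) = n^21/21 + O(n^20). (Equivalently, Faulhaber's formula gives the same leading term.)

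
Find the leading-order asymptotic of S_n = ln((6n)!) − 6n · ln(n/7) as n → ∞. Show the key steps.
S_n ~ 6n · (ln 42 − 1) + O(ln n)

Stirling: ln((6n)!) = 6n ln(6n) − 6n + O(ln n).
  S_n = 6n ln(6n) − 6n − 6n ln(n/7) + O(ln n)
      = 6n ln(6n) − 6n ln n + 6n ln 7 − 6n + O(ln n)
      = 6n ln 6 + 6n ln 7 − 6n + O(ln n)
      = 6n (ln 42 − 1) + O(ln n).
Numerically ln(42) − 1 ≈ 2.7377.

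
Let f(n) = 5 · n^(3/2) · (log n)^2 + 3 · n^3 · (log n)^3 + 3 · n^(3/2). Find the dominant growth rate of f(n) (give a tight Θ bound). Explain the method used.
f(n) ∈ Θ(n^3 · (log n)^3)

Compare the terms by growth order. For large n, n^a · (log n)^b dominates n^a' · (log n)^b' iff a > a', or (a = a' and b > b'). Ranking the 3 terms shows the dominant one is 3 · n^3 · (log n)^3. Hence f(n) ∈ Θ(n^3 · (log n)^3).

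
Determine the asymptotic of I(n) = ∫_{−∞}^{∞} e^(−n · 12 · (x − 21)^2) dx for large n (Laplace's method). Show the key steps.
I(n) = sqrt(π/(12n))

Here φ(x) = 12 · (x − 21)^2 has its unique minimum at x* = 21 with φ(x*) = 0 and φ''(x*) = 24. Laplace's method gives
  I(n) ~ e^(−n φ(x*)) · sqrt(2π / (n · φ''(x*))) = sqrt(2π / (24n)) = sqrt(π/(12n)).
This is exact: substituting u = (x − 21)·sqrt(12n) gives I(n) = (1/sqrt(12n)) ∫_{−∞}^{∞} e^(−u^2) du = sqrt(π/(12n)).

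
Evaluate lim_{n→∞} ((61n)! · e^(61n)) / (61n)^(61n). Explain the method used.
lim = ∞

Stirling: (61n)! ~ sqrt(2π·61n) · (61n/e)^(61n). Hence
  (61n)! · e^(61n) / (61n)^(61n) ~ sqrt(2π·61n) = sqrt(2π·61) · sqrt(n) → ∞.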